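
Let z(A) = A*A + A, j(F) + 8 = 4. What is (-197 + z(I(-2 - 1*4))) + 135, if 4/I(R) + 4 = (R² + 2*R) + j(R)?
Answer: -987/16 ≈ -61.688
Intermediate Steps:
j(F) = -4 (j(F) = -8 + 4 = -4)
I(R) = 4/(-8 + R² + 2*R) (I(R) = 4/(-4 + ((R² + 2*R) - 4)) = 4/(-4 + (-4 + R² + 2*R)) = 4/(-8 + R² + 2*R))
z(A) = A + A² (z(A) = A² + A = A + A²)
(-197 + z(I(-2 - 1*4))) + 135 = (-197 + (4/(-8 + (-2 - 1*4)² + 2*(-2 - 1*4)))*(1 + 4/(-8 + (-2 - 1*4)² + 2*(-2 - 1*4)))) + 135 = (-197 + (4/(-8 + (-2 - 4)² + 2*(-2 - 4)))*(1 + 4/(-8 + (-2 - 4)² + 2*(-2 - 4)))) + 135 = (-197 + (4/(-8 + (-6)² + 2*(-6)))*(1 + 4/(-8 + (-6)² + 2*(-6)))) + 135 = (-197 + (4/(-8 + 36 - 12))*(1 + 4/(-8 + 36 - 12))) + 135 = (-197 + (4/16)*(1 + 4/16)) + 135 = (-197 + (4*(1/16))*(1 + 4*(1/16))) + 135 = (-197 + (1 + ¼)/4) + 135 = (-197 + (¼)*(5/4)) + 135 = (-197 + 5/16) + 135 = -3147/16 + 135 = -987/16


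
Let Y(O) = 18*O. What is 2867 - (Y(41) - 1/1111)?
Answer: 2365320/1111 ≈ 2129.0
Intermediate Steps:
2867 - (Y(41) - 1/1111) = 2867 - (18*41 - 1/1111) = 2867 - (738 - 1*1/1111) = 2867 - (738 - 1/1111) = 2867 - 1*819917/1111 = 2867 - 819917/1111 = 2365320/1111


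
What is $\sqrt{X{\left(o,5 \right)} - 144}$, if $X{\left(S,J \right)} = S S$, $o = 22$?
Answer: $2 \sqrt{85} \approx 18.439$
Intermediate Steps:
$X{\left(S,J \right)} = S^{2}$
$\sqrt{X{\left(o,5 \right)} - 144} = \sqrt{22^{2} - 144} = \sqrt{484 - 144} = \sqrt{340} = 2 \sqrt{85}$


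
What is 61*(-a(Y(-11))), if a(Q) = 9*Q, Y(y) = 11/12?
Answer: -2013/4 ≈ -503.25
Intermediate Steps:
Y(y) = 11/12 (Y(y) = 11*(1/12) = 11/12)
61*(-a(Y(-11))) = 61*(-9*11/12) = 61*(-1*33/4) = 61*(-33/4) = -2013/4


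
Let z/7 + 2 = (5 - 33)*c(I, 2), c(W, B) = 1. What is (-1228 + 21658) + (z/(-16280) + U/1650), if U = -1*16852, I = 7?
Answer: 2493257527/122100 ≈ 20420.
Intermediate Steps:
z = -210 (z = -14 + 7*((5 - 33)*1) = -14 + 7*(-28*1) = -14 + 7*(-28) = -14 - 196 = -210)
U = -16852
(-1228 + 21658) + (z/(-16280) + U/1650) = (-1228 + 21658) + (-210/(-16280) - 16852/1650) = 20430 + (-210*(-1/16280) - 16852*1/1650) = 20430 + (21/1628 - 766/75) = 20430 - 1245473/122100 = 2493257527/122100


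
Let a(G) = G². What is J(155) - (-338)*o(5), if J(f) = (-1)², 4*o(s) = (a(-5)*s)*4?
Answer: 42251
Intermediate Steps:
o(s) = 25*s (o(s) = (((-5)²*s)*4)/4 = ((25*s)*4)/4 = (100*s)/4 = 25*s)
J(f) = 1
J(155) - (-338)*o(5) = 1 - (-338)*25*5 = 1 - (-338)*125 = 1 - 1*(-42250) = 1 + 42250 = 42251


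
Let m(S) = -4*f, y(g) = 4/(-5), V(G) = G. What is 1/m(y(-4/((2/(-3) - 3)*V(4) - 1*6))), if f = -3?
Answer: 1/12 ≈ 0.083333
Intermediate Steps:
y(g) = -⅘ (y(g) = 4*(-⅕) = -⅘)
m(S) = 12 (m(S) = -4*(-3) = 12)
1/m(y(-4/((2/(-3) - 3)*V(4) - 1*6))) = 1/12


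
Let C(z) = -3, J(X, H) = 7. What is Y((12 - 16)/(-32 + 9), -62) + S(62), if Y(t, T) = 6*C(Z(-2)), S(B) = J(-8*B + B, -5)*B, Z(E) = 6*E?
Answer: 416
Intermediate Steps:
S(B) = 7*B
Y(t, T) = -18 (Y(t, T) = 6*(-3) = -18)
Y((12 - 16)/(-32 + 9), -62) + S(62) = -18 + 7*62 = -18 + 434 = 416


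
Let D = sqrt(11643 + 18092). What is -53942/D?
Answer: -53942*sqrt(29735)/29735 ≈ -312.82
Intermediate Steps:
D = sqrt(29735) ≈ 172.44
-53942/D = -53942*sqrt(29735)/29735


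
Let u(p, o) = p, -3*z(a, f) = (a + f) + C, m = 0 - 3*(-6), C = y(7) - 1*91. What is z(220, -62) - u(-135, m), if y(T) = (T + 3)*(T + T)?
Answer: 66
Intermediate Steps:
y(T) = 2*T*(3 + T) (y(T) = (3 + T)*(2*T) = 2*T*(3 + T))
C = 49 (C = 2*7*(3 + 7) - 1*91 = 2*7*10 - 91 = 140 - 91 = 49)
m = 18 (m = 0 + 18 = 18)
z(a, f) = -49/3 - a/3 - f/3 (z(a, f) = -((a + f) + 49)/3 = -(49 + a + f)/3 = -49/3 - a/3 - f/3)
z(220, -62) - u(-135, m) = (-49/3 - ⅓*220 - ⅓*(-62)) - 1*(-135) = (-49/3 - 220/3 + 62/3) + 135 = -69 + 135 = 66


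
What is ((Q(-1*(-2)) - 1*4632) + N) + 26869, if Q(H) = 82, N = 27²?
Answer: 23048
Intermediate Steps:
N = 729
((Q(-1*(-2)) - 1*4632) + N) + 26869 = ((82 - 1*4632) + 729) + 26869 = ((82 - 4632) + 729) + 26869 = (-4550 + 729) + 26869 = -3821 + 26869 = 23048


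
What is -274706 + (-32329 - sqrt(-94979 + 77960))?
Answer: -307035 - 3*I*sqrt(1891) ≈ -3.0704e+5 - 130.46*I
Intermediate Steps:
-274706 + (-32329 - sqrt(-94979 + 77960)) = -274706 + (-32329 - sqrt(-17019)) = -274706 + (-32329 - 3*I*sqrt(1891)) = -307035 - 3*I*sqrt(1891)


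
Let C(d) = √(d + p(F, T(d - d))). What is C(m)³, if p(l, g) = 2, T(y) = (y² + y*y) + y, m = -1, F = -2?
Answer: 1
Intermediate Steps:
T(y) = y + 2*y² (T(y) = (y² + y²) + y = 2*y² + y = y + 2*y²)
C(d) = √(2 + d) (C(d) = √(d + 2) = √(2 + d))
C(m)³ = (√(2 - 1))³ = (√1)³ = 1³ = 1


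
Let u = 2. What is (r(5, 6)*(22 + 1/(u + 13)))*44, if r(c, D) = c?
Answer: 14564/3 ≈ 4854.7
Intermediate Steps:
(r(5, 6)*(22 + 1/(u + 13)))*44 = (5*(22 + 1/(2 + 13)))*44 = (5*(22 + 1/15))*44 = (5*(331/15))*44 = (331/3)*44 = 14564/3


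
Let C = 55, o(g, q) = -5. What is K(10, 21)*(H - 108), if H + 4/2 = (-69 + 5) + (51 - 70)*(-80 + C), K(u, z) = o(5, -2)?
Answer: -1505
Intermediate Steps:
K(u, z) = -5
H = 409 (H = -2 + ((-69 + 5) + (51 - 70)*(-80 + 55)) = -2 + (-64 - 19*(-25)) = -2 + (-64 + 475) = -2 + 411 = 409)
K(10, 21)*(H - 108) = -5*(409 - 108) = -5*301 = -1505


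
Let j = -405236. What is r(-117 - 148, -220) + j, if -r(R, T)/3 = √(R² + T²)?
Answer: -405236 - 15*√4745 ≈ -4.0627e+5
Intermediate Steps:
r(R, T) = -3*√(R² + T²)
r(-117 - 148, -220) + j = -3*√((-117 - 148)² + (-220)²) - 405236 = -3*√((-265)² + 48400) - 405236 = -3*√(70225 + 48400) - 405236 = -15*√4745 - 405236 = -405236 - 15*√4745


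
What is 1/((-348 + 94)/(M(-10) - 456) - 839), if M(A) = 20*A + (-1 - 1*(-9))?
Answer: -324/271709 ≈ -0.0011925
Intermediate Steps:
M(A) = 8 + 20*A (M(A) = 20*A + (-1 + 9) = 20*A + 8 = 8 + 20*A)
1/((-348 + 94)/(M(-10) - 456) - 839) = 1/((-348 + 94)/((8 + 20*(-10)) - 456) - 839) = 1/(-254/((8 - 200) - 456) - 839) = 1/(-254/(-192 - 456) - 839) = 1/(-254/(-648) - 839) = 1/(-254*(-1/648) - 839) = 1/(127/324 - 839) = 1/(-271709/324) = -324/271709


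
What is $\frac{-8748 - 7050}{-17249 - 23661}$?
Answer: $\frac{7899}{20455} \approx 0.38616$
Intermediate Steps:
$\frac{-8748 - 7050}{-17249 - 23661} = - \frac{15798}{-17249 - 23661} = - \frac{15798}{-40910} = \left(-15798\right) \left(- \frac{1}{40910}\right) = \frac{7899}{20455}$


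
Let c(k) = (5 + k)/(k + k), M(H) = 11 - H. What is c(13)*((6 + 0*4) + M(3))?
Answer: 126/13 ≈ 9.6923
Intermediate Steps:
c(k) = (5 + k)/(2*k) (c(k) = (5 + k)/((2*k)) = (5 + k)*(1/(2*k)) = (5 + k)/(2*k))
c(13)*((6 + 0*4) + M(3)) = ((½)*(5 + 13)/13)*((6 + 0*4) + (11 - 1*3)) = ((½)*(1/13)*18)*((6 + 0) + (11 - 3)) = 9*(6 + 8)/13 = (9/13)*14 = 126/13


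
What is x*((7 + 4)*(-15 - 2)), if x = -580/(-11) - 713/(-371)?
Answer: -3791391/371 ≈ -10219.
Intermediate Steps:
x = 223023/4081 (x = -580*(-1/11) - 713*(-1/371) = 580/11 + 713/371 = 223023/4081 ≈ 54.649)
x*((7 + 4)*(-15 - 2)) = 223023*((7 + 4)*(-15 - 2))/4081 = 223023*(11*(-17))/4081 = (223023/4081)*(-187) = -3791391/371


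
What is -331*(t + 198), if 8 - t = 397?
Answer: 63221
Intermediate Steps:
t = -389 (t = 8 - 1*397 = 8 - 397 = -389)
-331*(t + 198) = -331*(-389 + 198) = -331*(-191) = 63221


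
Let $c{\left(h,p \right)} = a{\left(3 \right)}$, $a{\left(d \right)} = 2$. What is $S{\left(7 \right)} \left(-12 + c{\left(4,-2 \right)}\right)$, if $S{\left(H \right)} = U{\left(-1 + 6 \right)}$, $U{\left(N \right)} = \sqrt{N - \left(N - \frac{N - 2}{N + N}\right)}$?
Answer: $- \sqrt{30} \approx -5.4772$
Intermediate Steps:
$c{\left(h,p \right)} = 2$
$U{\left(N \right)} = \frac{\sqrt{2} \sqrt{\frac{-2 + N}{N}}}{2}$ ($U{\left(N \right)} = \sqrt{N - \left(N - \frac{-2 + N}{2 N}\right)} = \sqrt{\frac{-2 + N}{2 N}} = \frac{\sqrt{2} \sqrt{\frac{-2 + N}{N}}}{2}$)
$S{\left(H \right)} = \frac{\sqrt{30}}{10}$ ($S{\left(H \right)} = \frac{\sqrt{2} \sqrt{\frac{-2 + \left(-1 + 6\right)}{-1 + 6}}}{2} = \frac{\sqrt{2} \sqrt{\frac{-2 + 5}{5}}}{2} = \frac{\sqrt{2} \sqrt{\frac{1}{5} \cdot 3}}{2} = \frac{\sqrt{2} \sqrt{\frac{3}{5}}}{2} = \frac{\sqrt{2} \frac{\sqrt{15}}{5}}{2} = \frac{\sqrt{30}}{10}$)
$S{\left(7 \right)} \left(-12 + c{\left(4,-2 \right)}\right) = \frac{\sqrt{30}}{10} \left(-12 + 2\right) = \frac{\sqrt{30}}{10} \left(-10\right) = - \sqrt{30}$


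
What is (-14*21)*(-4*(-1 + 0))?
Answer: -1176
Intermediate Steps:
(-14*21)*(-4*(-1 + 0)) = -(-1176)*(-1) = -294*4 = -1176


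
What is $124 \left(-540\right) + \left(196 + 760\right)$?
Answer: $-66004$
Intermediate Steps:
$124 \left(-540\right) + \left(196 + 760\right) = -66960 + 956 = -66004$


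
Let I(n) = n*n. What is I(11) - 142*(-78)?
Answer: 11197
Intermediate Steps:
I(n) = n**2
I(11) - 142*(-78) = 11**2 - 142*(-78) = 121 + 11076 = 11197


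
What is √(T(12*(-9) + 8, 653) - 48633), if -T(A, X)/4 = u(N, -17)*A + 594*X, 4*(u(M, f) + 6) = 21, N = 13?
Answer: 3*I*√177829 ≈ 1265.1*I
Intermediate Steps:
u(M, f) = -¾ (u(M, f) = -6 + (¼)*21 = -6 + 21/4 = -¾)
T(A, X) = -2376*X + 3*A (T(A, X) = -4*(-3*A/4 + 594*X) = -4*(594*X - 3*A/4) = -2376*X + 3*A)
√(T(12*(-9) + 8, 653) - 48633) = √((-2376*653 + 3*(12*(-9) + 8)) - 48633) = √((-1551528 + 3*(-108 + 8)) - 48633) = √((-1551528 + 3*(-100)) - 48633) = √((-1551528 - 300) - 48633) = √(-1551828 - 48633) = √(-1600461) = 3*I*√177829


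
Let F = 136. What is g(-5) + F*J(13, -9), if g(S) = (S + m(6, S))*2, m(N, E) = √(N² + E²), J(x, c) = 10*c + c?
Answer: -13474 + 2*√61 ≈ -13458.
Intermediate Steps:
J(x, c) = 11*c
m(N, E) = √(E² + N²)
g(S) = 2*S + 2*√(36 + S²) (g(S) = (S + √(S² + 6²))*2 = (S + √(S² + 36))*2 = (S + √(36 + S²))*2 = 2*S + 2*√(36 + S²))
g(-5) + F*J(13, -9) = (2*(-5) + 2*√(36 + (-5)²)) + 136*(11*(-9)) = (-10 + 2*√(36 + 25)) + 136*(-99) = (-10 + 2*√61) - 13464 = -13474 + 2*√61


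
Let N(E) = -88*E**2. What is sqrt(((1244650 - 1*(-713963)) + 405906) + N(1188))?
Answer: I*sqrt(121833753) ≈ 11038.0*I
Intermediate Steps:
sqrt(((1244650 - 1*(-713963)) + 405906) + N(1188)) = sqrt(((1244650 - 1*(-713963)) + 405906) - 88*1188**2) = sqrt(((1244650 + 713963) + 405906) - 88*1411344) = sqrt((1958613 + 405906) - 124198272) = sqrt(2364519 - 124198272) = sqrt(-121833753) = I*sqrt(121833753)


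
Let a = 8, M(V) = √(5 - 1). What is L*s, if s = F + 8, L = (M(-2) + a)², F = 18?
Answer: 2600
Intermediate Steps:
M(V) = 2 (M(V) = √4 = 2)
L = 100 (L = (2 + 8)² = 10² = 100)
s = 26 (s = 18 + 8 = 26)
L*s = 100*26 = 2600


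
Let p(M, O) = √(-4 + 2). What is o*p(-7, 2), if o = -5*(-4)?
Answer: 20*I*√2 ≈ 28.284*I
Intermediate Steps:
p(M, O) = I*√2 (p(M, O) = √(-2) = I*√2)
o = 20
o*p(-7, 2) = 20*(I*√2) = 20*I*√2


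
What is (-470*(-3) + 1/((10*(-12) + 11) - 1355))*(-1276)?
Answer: -658492241/366 ≈ -1.7992e+6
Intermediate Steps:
(-470*(-3) + 1/((10*(-12) + 11) - 1355))*(-1276) = (1410 + 1/((-120 + 11) - 1355))*(-1276) = (1410 + 1/(-109 - 1355))*(-1276) = (1410 + 1/(-1464))*(-1276) = (1410 - 1/1464)*(-1276) = (2064239/1464)*(-1276) = -658492241/366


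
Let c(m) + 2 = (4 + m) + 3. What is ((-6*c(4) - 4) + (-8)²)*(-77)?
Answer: -462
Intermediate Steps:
c(m) = 5 + m (c(m) = -2 + ((4 + m) + 3) = -2 + (7 + m) = 5 + m)
((-6*c(4) - 4) + (-8)²)*(-77) = ((-6*(5 + 4) - 4) + (-8)²)*(-77) = ((-6*9 - 4) + 64)*(-77) = ((-54 - 4) + 64)*(-77) = (-58 + 64)*(-77) = 6*(-77) = -462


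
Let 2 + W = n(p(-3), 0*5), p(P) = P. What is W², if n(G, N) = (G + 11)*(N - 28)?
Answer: 51076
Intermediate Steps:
n(G, N) = (-28 + N)*(11 + G) (n(G, N) = (11 + G)*(-28 + N) = (-28 + N)*(11 + G))
W = -226 (W = -2 + (-308 - 28*(-3) + 11*(0*5) - 0*5) = -2 + (-308 + 84 + 11*0 - 3*0) = -2 + (-308 + 84 + 0 + 0) = -2 - 224 = -226)
W² = (-226)² = 51076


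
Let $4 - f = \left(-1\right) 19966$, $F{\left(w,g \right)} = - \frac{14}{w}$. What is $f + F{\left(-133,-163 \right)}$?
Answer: $\frac{379432}{19} \approx 19970.0$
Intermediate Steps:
$f = 19970$ ($f = 4 - \left(-1\right) 19966 = 4 - -19966 = 4 + 19966 = 19970$)
$f + F{\left(-133,-163 \right)} = 19970 - \frac{14}{-133} = 19970 - - \frac{2}{19} = 19970 + \frac{2}{19} = \frac{379432}{19}$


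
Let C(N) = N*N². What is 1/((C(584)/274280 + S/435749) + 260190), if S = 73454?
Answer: 14939654465/3898000094817652 ≈ 3.8326e-6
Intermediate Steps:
C(N) = N³
1/((C(584)/274280 + S/435749) + 260190) = 1/((584³/274280 + 73454/435749) + 260190) = 1/((199176704*(1/274280) + 73454*(1/435749)) + 260190) = 1/((24897088/34285 + 73454/435749) + 260190) = 1/(10851399569302/14939654465 + 260190) = 1/(3898000094817652/14939654465) = 14939654465/3898000094817652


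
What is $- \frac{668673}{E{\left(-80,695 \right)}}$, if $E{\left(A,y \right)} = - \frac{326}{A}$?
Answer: $- \frac{26746920}{163} \approx -1.6409 \cdot 10^{5}$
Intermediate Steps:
$- \frac{668673}{E{\left(-80,695 \right)}} = - \frac{668673}{\left(-326\right) \frac{1}{-80}} = - \frac{668673}{\left(-326\right) \left(- \frac{1}{80}\right)} = - \frac{668673}{\frac{163}{40}} = \left(-668673\right) \frac{40}{163} = - \frac{26746920}{163}$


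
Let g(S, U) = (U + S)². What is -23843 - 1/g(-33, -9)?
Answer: -42059053/1764 ≈ -23843.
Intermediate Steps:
g(S, U) = (S + U)²
-23843 - 1/g(-33, -9) = -23843 - 1/((-33 - 9)²) = -23843 - 1/((-42)²) = -23843 - 1/1764 = -42059053/1764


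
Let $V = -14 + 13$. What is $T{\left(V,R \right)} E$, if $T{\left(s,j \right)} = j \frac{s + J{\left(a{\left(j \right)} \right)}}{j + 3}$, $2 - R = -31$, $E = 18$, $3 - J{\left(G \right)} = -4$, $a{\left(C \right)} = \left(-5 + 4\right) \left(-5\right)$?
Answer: $99$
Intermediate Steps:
$a{\left(C \right)} = 5$ ($a{\left(C \right)} = \left(-1\right) \left(-5\right) = 5$)
$J{\left(G \right)} = 7$ ($J{\left(G \right)} = 3 - -4 = 3 + 4 = 7$)
$V = -1$
$R = 33$ ($R = 2 - -31 = 2 + 31 = 33$)
$T{\left(s,j \right)} = \frac{j \left(7 + s\right)}{3 + j}$ ($T{\left(s,j \right)} = j \frac{s + 7}{j + 3} = j \frac{7 + s}{3 + j} = \frac{j \left(7 + s\right)}{3 + j}$)
$T{\left(V,R \right)} E = \frac{33 \left(7 - 1\right)}{3 + 33} \cdot 18 = 33 \cdot \frac{1}{36} \cdot 6 \cdot 18 = \frac{11}{2} \cdot 18 = 99$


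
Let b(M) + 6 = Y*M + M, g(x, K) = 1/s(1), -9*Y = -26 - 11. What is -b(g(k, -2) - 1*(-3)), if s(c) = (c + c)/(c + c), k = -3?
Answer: -130/9 ≈ -14.444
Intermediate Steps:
Y = 37/9 (Y = -(-26 - 11)/9 = -⅑*(-37) = 37/9 ≈ 4.1111)
s(c) = 1 (s(c) = (2*c)/((2*c)) = (2*c)*(1/(2*c)) = 1)
g(x, K) = 1 (g(x, K) = 1/1 = 1)
b(M) = -6 + 46*M/9 (b(M) = -6 + (37*M/9 + M) = -6 + 46*M/9)
-b(g(k, -2) - 1*(-3)) = -(-6 + 46*(1 - 1*(-3))/9) = -(-6 + 46*(1 + 3)/9) = -(-6 + (46/9)*4) = -(-6 + 184/9) = -1*130/9 = -130/9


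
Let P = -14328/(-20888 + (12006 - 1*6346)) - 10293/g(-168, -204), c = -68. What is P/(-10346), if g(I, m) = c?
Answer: -4381003/297592344 ≈ -0.014721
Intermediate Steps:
g(I, m) = -68
P = 4381003/28764 (P = -14328/(-20888 + (12006 - 1*6346)) - 10293/(-68) = -14328/(-20888 + (12006 - 6346)) - 10293*(-1/68) = -14328/(-20888 + 5660) + 10293/68 = -14328/(-15228) + 10293/68 = -14328*(-1/15228) + 10293/68 = 398/423 + 10293/68 = 4381003/28764 ≈ 152.31)
P/(-10346) = (4381003/28764)/(-10346) = (4381003/28764)*(-1/10346) = -4381003/297592344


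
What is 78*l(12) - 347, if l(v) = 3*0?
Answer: -347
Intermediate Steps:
l(v) = 0
78*l(12) - 347 = 78*0 - 347 = 0 - 347 = -347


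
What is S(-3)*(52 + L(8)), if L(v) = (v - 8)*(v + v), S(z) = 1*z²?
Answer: 468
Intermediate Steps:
S(z) = z²
L(v) = 2*v*(-8 + v) (L(v) = (-8 + v)*(2*v) = 2*v*(-8 + v))
S(-3)*(52 + L(8)) = (-3)²*(52 + 2*8*(-8 + 8)) = 9*(52 + 2*8*0) = 9*(52 + 0) = 9*52 = 468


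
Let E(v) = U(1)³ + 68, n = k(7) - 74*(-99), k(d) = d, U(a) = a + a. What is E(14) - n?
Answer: -7257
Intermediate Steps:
U(a) = 2*a
n = 7333 (n = 7 - 74*(-99) = 7 + 7326 = 7333)
E(v) = 76 (E(v) = (2*1)³ + 68 = 2³ + 68 = 8 + 68 = 76)
E(14) - n = 76 - 1*7333 = 76 - 7333 = -7257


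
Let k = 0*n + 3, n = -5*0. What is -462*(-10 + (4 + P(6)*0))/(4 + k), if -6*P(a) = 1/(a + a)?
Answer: 396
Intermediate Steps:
n = 0
P(a) = -1/(12*a) (P(a) = -1/(6*(a + a)) = -1/(2*a)/6 = -1/(12*a))
k = 3 (k = 0*0 + 3 = 0 + 3 = 3)
-462*(-10 + (4 + P(6)*0))/(4 + k) = -462*(-10 + (4 - 1/12/6*0))/(4 + 3) = -462*(-10 + (4 - 1/12*⅙*0))/7 = -462*(-10 + (4 - 1/72*0))/7 = -462*(-10 + (4 + 0))/7 = -462*(-10 + 4)/7 = -(-2772)/7 = -462*(-6/7) = 396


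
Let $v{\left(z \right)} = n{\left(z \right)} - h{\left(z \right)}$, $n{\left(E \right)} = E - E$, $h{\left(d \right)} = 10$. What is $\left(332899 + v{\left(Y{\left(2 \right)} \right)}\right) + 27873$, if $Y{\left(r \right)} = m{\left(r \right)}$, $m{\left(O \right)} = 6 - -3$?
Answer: $360762$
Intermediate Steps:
$m{\left(O \right)} = 9$ ($m{\left(O \right)} = 6 + 3 = 9$)
$Y{\left(r \right)} = 9$
$n{\left(E \right)} = 0$
$v{\left(z \right)} = -10$ ($v{\left(z \right)} = 0 - 10 = -10$)
$\left(332899 + v{\left(Y{\left(2 \right)} \right)}\right) + 27873 = \left(332899 - 10\right) + 27873 = 332889 + 27873 = 360762$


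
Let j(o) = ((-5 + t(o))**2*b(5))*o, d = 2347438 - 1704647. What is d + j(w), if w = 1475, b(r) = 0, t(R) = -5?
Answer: 642791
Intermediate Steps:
d = 642791
j(o) = 0 (j(o) = ((-5 - 5)**2*0)*o = ((-10)**2*0)*o = (100*0)*o = 0*o = 0)
d + j(w) = 642791 + 0 = 642791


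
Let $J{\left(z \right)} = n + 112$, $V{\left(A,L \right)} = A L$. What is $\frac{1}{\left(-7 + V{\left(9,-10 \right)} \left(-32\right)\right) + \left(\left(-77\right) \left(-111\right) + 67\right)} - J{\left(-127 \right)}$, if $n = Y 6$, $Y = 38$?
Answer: $- \frac{3905579}{11487} \approx -340.0$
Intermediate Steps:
$n = 228$ ($n = 38 \cdot 6 = 228$)
$J{\left(z \right)} = 340$ ($J{\left(z \right)} = 228 + 112 = 340$)
$\frac{1}{\left(-7 + V{\left(9,-10 \right)} \left(-32\right)\right) + \left(\left(-77\right) \left(-111\right) + 67\right)} - J{\left(-127 \right)} = \frac{1}{\left(-7 + 9 \left(-10\right) \left(-32\right)\right) + \left(\left(-77\right) \left(-111\right) + 67\right)} - 340 = \frac{1}{\left(-7 - -2880\right) + \left(8547 + 67\right)} - 340 = \frac{1}{\left(-7 + 2880\right) + 8614} - 340 = \frac{1}{2873 + 8614} - 340 = \frac{1}{11487} - 340 = - \frac{3905579}{11487}$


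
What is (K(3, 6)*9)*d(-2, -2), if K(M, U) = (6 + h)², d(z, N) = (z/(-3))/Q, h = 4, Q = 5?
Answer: 120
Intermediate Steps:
d(z, N) = -z/15 (d(z, N) = (z/(-3))/5 = (z*(-⅓))*(⅕) = -z/3*(⅕) = -z/15)
K(M, U) = 100 (K(M, U) = (6 + 4)² = 10² = 100)
(K(3, 6)*9)*d(-2, -2) = (100*9)*(-1/15*(-2)) = 900*(2/15) = 120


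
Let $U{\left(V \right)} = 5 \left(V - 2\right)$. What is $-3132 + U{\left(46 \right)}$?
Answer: $-2912$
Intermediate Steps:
$U{\left(V \right)} = -10 + 5 V$ ($U{\left(V \right)} = 5 \left(-2 + V\right) = -10 + 5 V$)
$-3132 + U{\left(46 \right)} = -3132 + \left(-10 + 5 \cdot 46\right) = -3132 + \left(-10 + 230\right) = -3132 + 220 = -2912$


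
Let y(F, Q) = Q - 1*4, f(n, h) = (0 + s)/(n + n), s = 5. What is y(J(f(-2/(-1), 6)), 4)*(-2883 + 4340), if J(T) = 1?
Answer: 0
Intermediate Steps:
f(n, h) = 5/(2*n) (f(n, h) = (0 + 5)/(n + n) = 5/((2*n)) = 5*(1/(2*n)) = 5/(2*n))
y(F, Q) = -4 + Q (y(F, Q) = Q - 4 = -4 + Q)
y(J(f(-2/(-1), 6)), 4)*(-2883 + 4340) = (-4 + 4)*(-2883 + 4340) = 0*1457 = 0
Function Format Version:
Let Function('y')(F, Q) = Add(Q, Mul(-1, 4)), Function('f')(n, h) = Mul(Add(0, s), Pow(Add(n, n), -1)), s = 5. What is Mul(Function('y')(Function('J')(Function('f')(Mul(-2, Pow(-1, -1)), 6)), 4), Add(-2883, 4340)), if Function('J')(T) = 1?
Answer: 0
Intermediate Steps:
Function('f')(n, h) = Mul(Rational(5, 2), Pow(n, -1)) (Function('f')(n, h) = Mul(Add(0, 5), Pow(Add(n, n), -1)) = Mul(5, Pow(Mul(2, n), -1)) = Mul(5, Mul(Rational(1, 2), Pow(n, -1))) = Mul(Rational(5, 2), Pow(n, -1)))
Function('y')(F, Q) = Add(-4, Q) (Function('y')(F, Q) = Add(Q, -4) = Add(-4, Q))
Mul(Function('y')(Function('J')(Function('f')(Mul(-2, Pow(-1, -1)), 6)), 4), Add(-2883, 4340)) = Mul(Add(-4, 4), Add(-2883, 4340)) = Mul(0, 1457) = 0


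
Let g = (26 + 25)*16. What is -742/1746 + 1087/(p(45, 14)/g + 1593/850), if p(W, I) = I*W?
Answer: 1074365171/2618127 ≈ 410.36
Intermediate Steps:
g = 816 (g = 51*16 = 816)
-742/1746 + 1087/(p(45, 14)/g + 1593/850) = -742/1746 + 1087/((14*45)/816 + 1593/850) = -742*1/1746 + 1087/(630*(1/816) + 1593*(1/850)) = -371/873 + 1087/(105/136 + 1593/850) = -371/873 + 1087/(8997/3400) = -371/873 + 1087*(3400/8997) = -371/873 + 3695800/8997 = 1074365171/2618127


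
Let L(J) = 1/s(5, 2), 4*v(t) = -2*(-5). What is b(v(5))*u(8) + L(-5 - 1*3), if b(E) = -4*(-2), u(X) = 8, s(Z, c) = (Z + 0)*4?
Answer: 1281/20 ≈ 64.050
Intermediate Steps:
s(Z, c) = 4*Z (s(Z, c) = Z*4 = 4*Z)
v(t) = 5/2 (v(t) = (-2*(-5))/4 = (1/4)*10 = 5/2)
L(J) = 1/20 (L(J) = 1/(4*5) = 1/20)
b(E) = 8
b(v(5))*u(8) + L(-5 - 1*3) = 8*8 + 1/20 = 64 + 1/20 = 1281/20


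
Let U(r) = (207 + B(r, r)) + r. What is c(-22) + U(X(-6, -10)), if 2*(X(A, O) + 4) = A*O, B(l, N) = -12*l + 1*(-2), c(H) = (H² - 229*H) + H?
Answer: 5419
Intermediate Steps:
c(H) = H² - 228*H
B(l, N) = -2 - 12*l (B(l, N) = -12*l - 2 = -2 - 12*l)
X(A, O) = -4 + A*O/2 (X(A, O) = -4 + (A*O)/2 = -4 + A*O/2)
U(r) = 205 - 11*r (U(r) = (207 + (-2 - 12*r)) + r = (205 - 12*r) + r = 205 - 11*r)
c(-22) + U(X(-6, -10)) = -22*(-228 - 22) + (205 - 11*(-4 + (½)*(-6)*(-10))) = -22*(-250) + (205 - 11*(-4 + 30)) = 5500 + (205 - 11*26) = 5500 + (205 - 286) = 5500 - 81 = 5419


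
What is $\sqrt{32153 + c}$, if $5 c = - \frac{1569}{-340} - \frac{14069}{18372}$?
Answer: $\frac{\sqrt{4900751034073503}}{390405} \approx 179.31$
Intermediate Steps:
$c = \frac{1502638}{1952025}$ ($c = \frac{- \frac{1569}{-340} - \frac{14069}{18372}}{5} = \frac{\left(-1569\right) \left(- \frac{1}{340}\right) - \frac{14069}{18372}}{5} = \frac{\frac{1569}{340} - \frac{14069}{18372}}{5} = \frac{1}{5} \cdot \frac{1502638}{390405} = \frac{1502638}{1952025} \approx 0.76978$)
$\sqrt{32153 + c} = \sqrt{32153 + \frac{1502638}{1952025}} = \sqrt{\frac{62764962463}{1952025}} = \frac{\sqrt{4900751034073503}}{390405}$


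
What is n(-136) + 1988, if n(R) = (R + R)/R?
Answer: 1990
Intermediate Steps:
n(R) = 2 (n(R) = (2*R)/R = 2)
n(-136) + 1988 = 2 + 1988 = 1990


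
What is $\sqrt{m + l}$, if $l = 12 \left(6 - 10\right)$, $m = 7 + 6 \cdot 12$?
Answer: $\sqrt{31} \approx 5.5678$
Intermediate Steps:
$m = 79$ ($m = 7 + 72 = 79$)
$l = -48$ ($l = 12 \left(-4\right) = -48$)
$\sqrt{m + l} = \sqrt{79 - 48} = \sqrt{31}$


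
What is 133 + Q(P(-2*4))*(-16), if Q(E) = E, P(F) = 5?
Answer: 53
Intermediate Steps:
133 + Q(P(-2*4))*(-16) = 133 + 5*(-16) = 133 - 80 = 53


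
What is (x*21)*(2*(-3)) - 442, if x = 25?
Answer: -3592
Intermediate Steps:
(x*21)*(2*(-3)) - 442 = (25*21)*(2*(-3)) - 442 = 525*(-6) - 442 = -3150 - 442 = -3592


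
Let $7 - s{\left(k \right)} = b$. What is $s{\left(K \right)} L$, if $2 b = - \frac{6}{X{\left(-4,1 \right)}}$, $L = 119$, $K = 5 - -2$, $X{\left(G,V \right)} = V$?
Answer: $1190$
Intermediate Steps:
$K = 7$ ($K = 5 + 2 = 7$)
$b = -3$ ($b = \frac{\left(-6\right) 1^{-1}}{2} = \frac{\left(-6\right) 1}{2} = \frac{1}{2} \left(-6\right) = -3$)
$s{\left(k \right)} = 10$ ($s{\left(k \right)} = 7 - -3 = 7 + 3 = 10$)
$s{\left(K \right)} L = 10 \cdot 119 = 1190$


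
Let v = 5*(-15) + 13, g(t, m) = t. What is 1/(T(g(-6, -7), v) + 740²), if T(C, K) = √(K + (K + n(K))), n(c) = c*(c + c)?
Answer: 136900/74966438109 - √1891/149932876218 ≈ 1.8259e-6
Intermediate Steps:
n(c) = 2*c² (n(c) = c*(2*c) = 2*c²)
v = -62 (v = -75 + 13 = -62)
T(C, K) = √(2*K + 2*K²) (T(C, K) = √(K + (K + 2*K²)) = √(2*K + 2*K²))
1/(T(g(-6, -7), v) + 740²) = 1/(√2*√(-62*(1 - 62)) + 740²) = 1/(√2*√(-62*(-61)) + 547600) = 1/(√2*√3782 + 547600) = 1/(2*√1891 + 547600) = 1/(547600 + 2*√1891)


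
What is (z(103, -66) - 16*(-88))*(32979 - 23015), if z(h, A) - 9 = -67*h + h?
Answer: -53616284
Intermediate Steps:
z(h, A) = 9 - 66*h (z(h, A) = 9 + (-67*h + h) = 9 - 66*h)
(z(103, -66) - 16*(-88))*(32979 - 23015) = ((9 - 66*103) - 16*(-88))*(32979 - 23015) = ((9 - 6798) + 1408)*9964 = (-6789 + 1408)*9964 = -5381*9964 = -53616284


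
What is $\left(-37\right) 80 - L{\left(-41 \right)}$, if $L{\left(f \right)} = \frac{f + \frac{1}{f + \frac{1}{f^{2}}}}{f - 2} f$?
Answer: $- \frac{8656214159}{2963560} \approx -2920.9$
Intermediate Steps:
$L{\left(f \right)} = \frac{f \left(f + \frac{1}{f + \frac{1}{f^{2}}}\right)}{-2 + f}$ ($L{\left(f \right)} = \frac{f + \frac{1}{f + \frac{1}{f^{2}}}}{-2 + f} f = \frac{f \left(f + \frac{1}{f + \frac{1}{f^{2}}}\right)}{-2 + f}$)
$\left(-37\right) 80 - L{\left(-41 \right)} = \left(-37\right) 80 - \frac{\left(-41\right)^{2} \left(1 - 41 + \left(-41\right)^{3}\right)}{-2 - 41 + \left(-41\right)^{4} - 2 \left(-41\right)^{3}} = -2960 - \frac{1681 \left(1 - 41 - 68921\right)}{-2 - 41 + 2825761 - -137842} = -2960 - 1681 \frac{1}{-2 - 41 + 2825761 + 137842} \left(-68961\right) = -2960 - 1681 \cdot \frac{1}{2963560} \left(-68961\right) = -2960 - - \frac{115923441}{2963560} = -2960 + \frac{115923441}{2963560} = - \frac{8656214159}{2963560}$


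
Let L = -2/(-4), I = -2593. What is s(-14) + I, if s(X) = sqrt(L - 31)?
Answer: -2593 + I*sqrt(122)/2 ≈ -2593.0 + 5.5227*I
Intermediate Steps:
L = 1/2 (L = -2*(-1/4) = 1/2 ≈ 0.50000)
s(X) = I*sqrt(122)/2 (s(X) = sqrt(1/2 - 31) = sqrt(-61/2) = I*sqrt(122)/2)
s(-14) + I = I*sqrt(122)/2 - 2593 = -2593 + I*sqrt(122)/2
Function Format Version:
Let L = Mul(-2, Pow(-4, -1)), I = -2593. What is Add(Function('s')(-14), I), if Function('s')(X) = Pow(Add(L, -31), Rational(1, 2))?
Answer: Add(-2593, Mul(Rational(1, 2), I, Pow(122, Rational(1, 2)))) ≈ Add(-2593.0, Mul(5.5227, I))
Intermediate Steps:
L = Rational(1, 2) (L = Mul(-2, Rational(-1, 4)) = Rational(1, 2) ≈ 0.50000)
Function('s')(X) = Mul(Rational(1, 2), I, Pow(122, Rational(1, 2))) (Function('s')(X) = Pow(Add(Rational(1, 2), -31), Rational(1, 2)) = Pow(Rational(-61, 2), Rational(1, 2)) = Mul(Rational(1, 2), I, Pow(122, Rational(1, 2))))
Add(Function('s')(-14), I) = Add(Mul(Rational(1, 2), I, Pow(122, Rational(1, 2))), -2593) = Add(-2593, Mul(Rational(1, 2), I, Pow(122, Rational(1, 2))))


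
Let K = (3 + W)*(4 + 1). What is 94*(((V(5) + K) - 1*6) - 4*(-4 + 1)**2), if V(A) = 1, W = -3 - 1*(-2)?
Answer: -2914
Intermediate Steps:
W = -1 (W = -3 + 2 = -1)
K = 10 (K = (3 - 1)*(4 + 1) = 2*5 = 10)
94*(((V(5) + K) - 1*6) - 4*(-4 + 1)**2) = 94*(((1 + 10) - 1*6) - 4*(-4 + 1)**2) = 94*((11 - 6) - 4*(-3)**2) = 94*(5 - 4*9) = 94*(5 - 36) = 94*(-31) = -2914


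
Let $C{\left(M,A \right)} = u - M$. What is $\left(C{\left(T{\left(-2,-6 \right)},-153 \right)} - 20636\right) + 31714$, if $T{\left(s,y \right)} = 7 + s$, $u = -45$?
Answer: $11028$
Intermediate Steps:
$C{\left(M,A \right)} = -45 - M$
$\left(C{\left(T{\left(-2,-6 \right)},-153 \right)} - 20636\right) + 31714 = \left(\left(-45 - \left(7 - 2\right)\right) - 20636\right) + 31714 = \left(\left(-45 - 5\right) - 20636\right) + 31714 = \left(-50 - 20636\right) + 31714 = -20686 + 31714 = 11028$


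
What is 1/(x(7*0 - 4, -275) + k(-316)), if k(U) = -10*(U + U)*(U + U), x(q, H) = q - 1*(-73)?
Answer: -1/3994171 ≈ -2.5036e-7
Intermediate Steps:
x(q, H) = 73 + q (x(q, H) = q + 73 = 73 + q)
k(U) = -40*U**2 (k(U) = -10*2*U*2*U = -40*U**2)
1/(x(7*0 - 4, -275) + k(-316)) = 1/((73 + (7*0 - 4)) - 40*(-316)**2) = 1/((73 + (0 - 4)) - 40*99856) = 1/((73 - 4) - 3994240) = 1/(69 - 3994240) = 1/(-3994171) = -1/3994171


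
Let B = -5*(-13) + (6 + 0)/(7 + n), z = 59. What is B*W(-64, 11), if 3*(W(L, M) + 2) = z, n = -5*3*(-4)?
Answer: 231133/201 ≈ 1149.9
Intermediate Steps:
n = 60 (n = -15*(-4) = 60)
B = 4361/67 (B = -5*(-13) + (6 + 0)/(7 + 60) = 65 + 6/67 = 4361/67 ≈ 65.090)
W(L, M) = 53/3 (W(L, M) = -2 + (⅓)*59 = -2 + 59/3 = 53/3)
B*W(-64, 11) = (4361/67)*(53/3) = 231133/201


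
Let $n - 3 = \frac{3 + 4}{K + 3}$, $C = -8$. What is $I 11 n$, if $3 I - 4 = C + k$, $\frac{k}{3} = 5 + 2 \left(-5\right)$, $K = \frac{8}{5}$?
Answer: $- \frac{21736}{69} \approx -315.01$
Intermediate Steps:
$K = \frac{8}{5}$ ($K = 8 \cdot \frac{1}{5} = \frac{8}{5} \approx 1.6$)
$k = -15$ ($k = 3 \left(5 + 2 \left(-5\right)\right) = 3 \left(5 - 10\right) = 3 \left(-5\right) = -15$)
$I = - \frac{19}{3}$ ($I = \frac{4}{3} + \frac{-8 - 15}{3} = \frac{4}{3} + \frac{1}{3} \left(-23\right) = \frac{4}{3} - \frac{23}{3} = - \frac{19}{3} \approx -6.3333$)
$n = \frac{104}{23}$ ($n = 3 + \frac{3 + 4}{\frac{8}{5} + 3} = 3 + \frac{7}{\frac{23}{5}} = 3 + 7 \cdot \frac{5}{23} = 3 + \frac{35}{23} = \frac{104}{23} \approx 4.5217$)
$I 11 n = \left(- \frac{19}{3}\right) 11 \cdot \frac{104}{23} = \left(- \frac{209}{3}\right) \frac{104}{23} = - \frac{21736}{69}$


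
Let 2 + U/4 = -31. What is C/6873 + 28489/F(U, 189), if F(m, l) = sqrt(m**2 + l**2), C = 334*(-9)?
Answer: -1002/2291 + 28489*sqrt(5905)/17715 ≈ 123.14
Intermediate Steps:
U = -132 (U = -8 + 4*(-31) = -8 - 124 = -132)
C = -3006
F(m, l) = sqrt(l**2 + m**2)
C/6873 + 28489/F(U, 189) = -3006/6873 + 28489/(sqrt(189**2 + (-132)**2)) = -3006*1/6873 + 28489/(sqrt(35721 + 17424)) = -1002/2291 + 28489/(sqrt(53145)) = -1002/2291 + 28489/((3*sqrt(5905))) = -1002/2291 + 28489*(sqrt(5905)/17715) = -1002/2291 + 28489*sqrt(5905)/17715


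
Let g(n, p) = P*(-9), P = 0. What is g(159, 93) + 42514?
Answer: 42514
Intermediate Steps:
g(n, p) = 0 (g(n, p) = 0*(-9) = 0)
g(159, 93) + 42514 = 0 + 42514 = 42514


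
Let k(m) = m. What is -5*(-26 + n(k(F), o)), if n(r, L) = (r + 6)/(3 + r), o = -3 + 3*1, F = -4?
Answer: 140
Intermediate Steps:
o = 0 (o = -3 + 3 = 0)
n(r, L) = (6 + r)/(3 + r)
-5*(-26 + n(k(F), o)) = -5*(-26 + (6 - 4)/(3 - 4)) = -5*(-26 + 2/(-1)) = -5*(-26 - 1*2) = -5*(-26 - 2) = -5*(-28) = 140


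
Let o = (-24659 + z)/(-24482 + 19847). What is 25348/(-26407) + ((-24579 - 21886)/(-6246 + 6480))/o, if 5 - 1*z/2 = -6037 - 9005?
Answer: 125664744089/746314634 ≈ 168.38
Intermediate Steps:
z = 30094 (z = 10 - 2*(-6037 - 9005) = 10 - 2*(-15042) = 10 + 30084 = 30094)
o = -1087/927 (o = (-24659 + 30094)/(-24482 + 19847) = 5435/(-4635) = 5435*(-1/4635) = -1087/927 ≈ -1.1726)
25348/(-26407) + ((-24579 - 21886)/(-6246 + 6480))/o = 25348/(-26407) + ((-24579 - 21886)/(-6246 + 6480))/(-1087/927) = 25348*(-1/26407) - 46465/234*(-927/1087) = -25348/26407 - 46465*1/234*(-927/1087) = -25348/26407 - 46465/234*(-927/1087) = -25348/26407 + 4785895/28262 = 125664744089/746314634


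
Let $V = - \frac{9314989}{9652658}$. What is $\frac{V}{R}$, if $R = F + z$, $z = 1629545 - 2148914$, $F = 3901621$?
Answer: $- \frac{9314989}{32647721825816} \approx -2.8532 \cdot 10^{-7}$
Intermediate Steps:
$z = -519369$ ($z = 1629545 - 2148914 = -519369$)
$V = - \frac{9314989}{9652658}$ ($V = \left(-9314989\right) \frac{1}{9652658} = - \frac{9314989}{9652658} \approx -0.96502$)
$R = 3382252$ ($R = 3901621 - 519369 = 3382252$)
$\frac{V}{R} = - \frac{9314989}{9652658 \cdot 3382252} = \left(- \frac{9314989}{9652658}\right) \frac{1}{3382252} = - \frac{9314989}{32647721825816}$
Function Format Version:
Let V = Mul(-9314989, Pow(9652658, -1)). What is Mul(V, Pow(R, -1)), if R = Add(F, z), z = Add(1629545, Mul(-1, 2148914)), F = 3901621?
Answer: Rational(-9314989, 32647721825816) ≈ -2.8532e-7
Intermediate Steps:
z = -519369 (z = Add(1629545, -2148914) = -519369)
V = Rational(-9314989, 9652658) (V = Mul(-9314989, Rational(1, 9652658)) = Rational(-9314989, 9652658) ≈ -0.96502)
R = 3382252 (R = Add(3901621, -519369) = 3382252)
Mul(V, Pow(R, -1)) = Mul(Rational(-9314989, 9652658), Pow(3382252, -1)) = Mul(Rational(-9314989, 9652658), Rational(1, 3382252)) = Rational(-9314989, 32647721825816)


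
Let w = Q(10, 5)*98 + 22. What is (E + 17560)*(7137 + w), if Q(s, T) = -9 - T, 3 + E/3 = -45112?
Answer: -681621795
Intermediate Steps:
E = -135345 (E = -9 + 3*(-45112) = -9 - 135336 = -135345)
w = -1350 (w = (-9 - 1*5)*98 + 22 = (-9 - 5)*98 + 22 = -14*98 + 22 = -1372 + 22 = -1350)
(E + 17560)*(7137 + w) = (-135345 + 17560)*(7137 - 1350) = -117785*5787 = -681621795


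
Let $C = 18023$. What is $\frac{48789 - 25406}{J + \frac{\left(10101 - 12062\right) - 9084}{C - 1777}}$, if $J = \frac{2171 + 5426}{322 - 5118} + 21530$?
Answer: $\frac{910952762764}{838675562899} \approx 1.0862$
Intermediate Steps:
$J = \frac{103250283}{4796}$ ($J = \frac{7597}{-4796} + 21530 = 7597 \left(- \frac{1}{4796}\right) + 21530 = - \frac{7597}{4796} + 21530 = \frac{103250283}{4796} \approx 21528.0$)
$\frac{48789 - 25406}{J + \frac{\left(10101 - 12062\right) - 9084}{C - 1777}} = \frac{48789 - 25406}{\frac{103250283}{4796} + \frac{\left(10101 - 12062\right) - 9084}{18023 - 1777}} = \frac{23383}{\frac{103250283}{4796} + \frac{-1961 - 9084}{16246}} = \frac{23383}{\frac{103250283}{4796} - \frac{11045}{16246}} = \frac{23383}{\frac{838675562899}{38957908}} = 23383 \cdot \frac{38957908}{838675562899} = \frac{910952762764}{838675562899}$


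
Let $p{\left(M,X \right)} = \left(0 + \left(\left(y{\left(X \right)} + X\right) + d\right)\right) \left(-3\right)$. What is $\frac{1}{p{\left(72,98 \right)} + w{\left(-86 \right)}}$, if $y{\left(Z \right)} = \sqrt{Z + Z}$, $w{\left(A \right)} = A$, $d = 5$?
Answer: $- \frac{1}{437} \approx -0.0022883$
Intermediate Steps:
$y{\left(Z \right)} = \sqrt{2} \sqrt{Z}$ ($y{\left(Z \right)} = \sqrt{2 Z} = \sqrt{2} \sqrt{Z}$)
$p{\left(M,X \right)} = -15 - 3 X - 3 \sqrt{2} \sqrt{X}$ ($p{\left(M,X \right)} = \left(0 + \left(\left(\sqrt{2} \sqrt{X} + X\right) + 5\right)\right) \left(-3\right) = \left(0 + \left(\left(X + \sqrt{2} \sqrt{X}\right) + 5\right)\right) \left(-3\right) = \left(0 + \left(5 + X + \sqrt{2} \sqrt{X}\right)\right) \left(-3\right) = \left(5 + X + \sqrt{2} \sqrt{X}\right) \left(-3\right) = -15 - 3 X - 3 \sqrt{2} \sqrt{X}$)
$\frac{1}{p{\left(72,98 \right)} + w{\left(-86 \right)}} = \frac{1}{\left(-15 - 294 - 3 \sqrt{2} \sqrt{98}\right) - 86} = \frac{1}{\left(-15 - 294 - 3 \sqrt{2} \cdot 7 \sqrt{2}\right) - 86} = \frac{1}{\left(-15 - 294 - 42\right) - 86} = \frac{1}{-351 - 86} = \frac{1}{-437} = - \frac{1}{437}$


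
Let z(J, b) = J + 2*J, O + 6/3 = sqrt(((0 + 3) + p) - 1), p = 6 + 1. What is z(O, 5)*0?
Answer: 0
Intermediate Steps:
p = 7
O = 1 (O = -2 + sqrt(((0 + 3) + 7) - 1) = -2 + sqrt((3 + 7) - 1) = -2 + sqrt(10 - 1) = -2 + sqrt(9) = -2 + 3 = 1)
z(J, b) = 3*J
z(O, 5)*0 = (3*1)*0 = 3*0 = 0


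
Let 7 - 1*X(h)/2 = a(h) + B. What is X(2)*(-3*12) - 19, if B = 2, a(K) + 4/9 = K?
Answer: -267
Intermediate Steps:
a(K) = -4/9 + K
X(h) = 98/9 - 2*h (X(h) = 14 - 2*((-4/9 + h) + 2) = 14 - 2*(14/9 + h) = 14 + (-28/9 - 2*h) = 98/9 - 2*h)
X(2)*(-3*12) - 19 = (98/9 - 2*2)*(-3*12) - 19 = (98/9 - 4)*(-36) - 19 = (62/9)*(-36) - 19 = -248 - 19 = -267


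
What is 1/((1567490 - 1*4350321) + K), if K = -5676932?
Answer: -1/8459763 ≈ -1.1821e-7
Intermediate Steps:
1/((1567490 - 1*4350321) + K) = 1/((1567490 - 1*4350321) - 5676932) = 1/((1567490 - 4350321) - 5676932) = 1/(-2782831 - 5676932) = 1/(-8459763) = -1/8459763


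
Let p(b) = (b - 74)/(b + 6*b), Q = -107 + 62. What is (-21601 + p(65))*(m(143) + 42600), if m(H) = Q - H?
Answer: -416844815168/455 ≈ -9.1614e+8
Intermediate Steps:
Q = -45
p(b) = (-74 + b)/(7*b) (p(b) = (-74 + b)/((7*b)) = (-74 + b)*(1/(7*b)) = (-74 + b)/(7*b))
m(H) = -45 - H
(-21601 + p(65))*(m(143) + 42600) = (-21601 + (⅐)*(-74 + 65)/65)*((-45 - 1*143) + 42600) = (-21601 + (⅐)*(1/65)*(-9))*((-45 - 143) + 42600) = (-21601 - 9/455)*(-188 + 42600) = -9828464/455*42412 = -416844815168/455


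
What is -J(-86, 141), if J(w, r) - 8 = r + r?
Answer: -290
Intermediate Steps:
J(w, r) = 8 + 2*r (J(w, r) = 8 + (r + r) = 8 + 2*r)
-J(-86, 141) = -(8 + 2*141) = -(8 + 282) = -1*290 = -290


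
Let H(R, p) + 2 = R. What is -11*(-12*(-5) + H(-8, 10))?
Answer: -550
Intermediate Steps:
H(R, p) = -2 + R
-11*(-12*(-5) + H(-8, 10)) = -11*(-12*(-5) + (-2 - 8)) = -11*(60 - 10) = -11*50 = -550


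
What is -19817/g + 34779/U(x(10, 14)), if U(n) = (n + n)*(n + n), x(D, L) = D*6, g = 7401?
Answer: -3107269/11841600 ≈ -0.26240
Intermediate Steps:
x(D, L) = 6*D
U(n) = 4*n² (U(n) = (2*n)*(2*n) = 4*n²)
-19817/g + 34779/U(x(10, 14)) = -19817/7401 + 34779/((4*(6*10)²)) = -19817*1/7401 + 34779/((4*60²)) = -19817/7401 + 34779/((4*3600)) = -19817/7401 + 34779/14400 = -19817/7401 + 34779*(1/14400) = -19817/7401 + 11593/4800 = -3107269/11841600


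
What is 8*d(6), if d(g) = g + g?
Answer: 96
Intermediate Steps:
d(g) = 2*g
8*d(6) = 8*(2*6) = 8*12 = 96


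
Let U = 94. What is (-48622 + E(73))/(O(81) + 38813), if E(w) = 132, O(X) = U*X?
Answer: -48490/46427 ≈ -1.0444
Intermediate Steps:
O(X) = 94*X
(-48622 + E(73))/(O(81) + 38813) = (-48622 + 132)/(94*81 + 38813) = -48490/(7614 + 38813) = -48490/46427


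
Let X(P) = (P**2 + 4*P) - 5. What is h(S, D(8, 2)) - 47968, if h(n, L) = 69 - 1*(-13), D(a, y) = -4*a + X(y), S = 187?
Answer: -47886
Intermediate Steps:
X(P) = -5 + P**2 + 4*P
D(a, y) = -5 + y**2 - 4*a + 4*y (D(a, y) = -4*a + (-5 + y**2 + 4*y) = -5 + y**2 - 4*a + 4*y)
h(n, L) = 82 (h(n, L) = 69 + 13 = 82)
h(S, D(8, 2)) - 47968 = 82 - 47968 = -47886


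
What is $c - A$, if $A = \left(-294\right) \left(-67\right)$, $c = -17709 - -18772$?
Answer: $-18635$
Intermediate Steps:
$c = 1063$ ($c = -17709 + 18772 = 1063$)
$A = 19698$
$c - A = 1063 - 19698 = -18635$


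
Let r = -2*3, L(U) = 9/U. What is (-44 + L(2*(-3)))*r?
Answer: 273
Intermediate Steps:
r = -6
(-44 + L(2*(-3)))*r = (-44 + 9/((2*(-3))))*(-6) = (-44 + 9/(-6))*(-6) = (-44 + 9*(-⅙))*(-6) = (-44 - 3/2)*(-6) = -91/2*(-6) = 273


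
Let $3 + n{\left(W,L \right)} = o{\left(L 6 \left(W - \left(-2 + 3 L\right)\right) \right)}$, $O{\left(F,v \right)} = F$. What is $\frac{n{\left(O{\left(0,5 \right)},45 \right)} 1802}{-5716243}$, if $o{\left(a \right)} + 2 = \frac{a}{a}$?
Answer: $\frac{7208}{5716243} \approx 0.001261$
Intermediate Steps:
$o{\left(a \right)} = -1$ ($o{\left(a \right)} = -2 + \frac{a}{a} = -2 + 1 = -1$)
$n{\left(W,L \right)} = -4$ ($n{\left(W,L \right)} = -3 - 1 = -4$)
$\frac{n{\left(O{\left(0,5 \right)},45 \right)} 1802}{-5716243} = \frac{\left(-4\right) 1802}{-5716243} = \left(-7208\right) \left(- \frac{1}{5716243}\right) = \frac{7208}{5716243}$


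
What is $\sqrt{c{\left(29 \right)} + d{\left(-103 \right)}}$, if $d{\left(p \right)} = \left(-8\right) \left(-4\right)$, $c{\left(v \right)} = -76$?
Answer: $2 i \sqrt{11} \approx 6.6332 i$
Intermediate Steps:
$d{\left(p \right)} = 32$
$\sqrt{c{\left(29 \right)} + d{\left(-103 \right)}} = \sqrt{-76 + 32} = \sqrt{-44} = 2 i \sqrt{11}$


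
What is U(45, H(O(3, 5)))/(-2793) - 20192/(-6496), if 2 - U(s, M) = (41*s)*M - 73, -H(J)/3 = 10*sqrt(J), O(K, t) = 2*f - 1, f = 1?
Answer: -451852/26999 ≈ -16.736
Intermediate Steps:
O(K, t) = 1 (O(K, t) = 2*1 - 1 = 2 - 1 = 1)
H(J) = -30*sqrt(J)
U(s, M) = 75 - 41*M*s (U(s, M) = 2 - ((41*s)*M - 73) = 2 - (41*M*s - 73) = 2 - (-73 + 41*M*s) = 2 + (73 - 41*M*s) = 75 - 41*M*s)
U(45, H(O(3, 5)))/(-2793) - 20192/(-6496) = (75 - 41*(-30*sqrt(1))*45)/(-2793) - 20192/(-6496) = (75 - 41*(-30*1)*45)*(-1/2793) - 20192*(-1/6496) = (75 - 41*(-30)*45)*(-1/2793) + 631/203 = (75 + 55350)*(-1/2793) + 631/203 = 55425*(-1/2793) + 631/203 = -18475/931 + 631/203 = -451852/26999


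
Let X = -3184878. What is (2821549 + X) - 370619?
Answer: -733948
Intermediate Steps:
(2821549 + X) - 370619 = (2821549 - 3184878) - 370619 = -363329 - 370619 = -733948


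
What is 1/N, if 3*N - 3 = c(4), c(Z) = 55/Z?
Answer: 12/67 ≈ 0.17910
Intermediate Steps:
N = 67/12 (N = 1 + (55/4)/3 = 1 + (55*(¼))/3 = 1 + (⅓)*(55/4) = 1 + 55/12 = 67/12 ≈ 5.5833)
1/N = 1/(67/12) = 12/67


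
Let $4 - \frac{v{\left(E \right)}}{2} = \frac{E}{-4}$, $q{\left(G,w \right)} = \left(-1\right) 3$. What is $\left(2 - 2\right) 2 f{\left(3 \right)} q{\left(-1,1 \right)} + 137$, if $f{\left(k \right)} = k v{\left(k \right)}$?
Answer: $137$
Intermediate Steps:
$q{\left(G,w \right)} = -3$
$v{\left(E \right)} = 8 + \frac{E}{2}$ ($v{\left(E \right)} = 8 - 2 \frac{E}{-4} = 8 - 2 E \left(- \frac{1}{4}\right) = 8 - 2 \left(- \frac{E}{4}\right) = 8 + \frac{E}{2}$)
$f{\left(k \right)} = k \left(8 + \frac{k}{2}\right)$
$\left(2 - 2\right) 2 f{\left(3 \right)} q{\left(-1,1 \right)} + 137 = \left(2 - 2\right) 2 \cdot \frac{1}{2} \cdot 3 \left(16 + 3\right) \left(-3\right) + 137 = \left(2 - 2\right) 2 \cdot \frac{1}{2} \cdot 3 \cdot 19 \left(-3\right) + 137 = 0 \cdot 2 \cdot \frac{57}{2} \left(-3\right) + 137 = 0 \cdot 57 \left(-3\right) + 137 = 0 \left(-171\right) + 137 = 0 + 137 = 137$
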